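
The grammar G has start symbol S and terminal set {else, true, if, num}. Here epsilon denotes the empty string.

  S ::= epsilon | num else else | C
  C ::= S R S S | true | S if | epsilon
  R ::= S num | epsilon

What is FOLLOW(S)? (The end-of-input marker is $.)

{$, if, num, true}

FIRST(S) = {epsilon, if, num, true}  (via C)
FIRST(R) = {epsilon, if, num, true}  (via S num)
FIRST(C) = {epsilon, if, num, true}  (via S R S S, S if)
FOLLOW(S) includes $ since S is the start symbol.
FOLLOW(S): in C::=S R S S (occurrence 1), S is followed by R S S with FIRST {epsilon, if, num, true}; in C::=S R S S (occurrence 1), the suffix after S is nullable, so FOLLOW(S) ⊇ FOLLOW(C) = {$, if, num, true}; in C::=S R S S (occurrence 2), S is followed by S with FIRST {epsilon, if, num, true}; in C::=S R S S (occurrence 2), the suffix after S is nullable, so FOLLOW(S) ⊇ FOLLOW(C) = {$, if, num, true}; in C::=S R S S (occurrence 3), the suffix after S is empty, so FOLLOW(S) ⊇ FOLLOW(C) = {$, if, num, true}; in C::=S if, S is followed by if with FIRST {if}; in R::=S num, S is followed by num with FIRST {num}. Thus FOLLOW(S) = {$, if, num, true}.
FOLLOW(C): in S::=C, the suffix after C is empty, so FOLLOW(C) ⊇ FOLLOW(S) = {$, if, num, true}. Thus FOLLOW(C) = {$, if, num, true}.
FOLLOW(R): in C::=S R S S, R is followed by S S with FIRST {epsilon, if, num, true}; in C::=S R S S, the suffix after R is nullable, so FOLLOW(R) ⊇ FOLLOW(C) = {$, if, num, true}. Thus FOLLOW(R) = {$, if, num, true}.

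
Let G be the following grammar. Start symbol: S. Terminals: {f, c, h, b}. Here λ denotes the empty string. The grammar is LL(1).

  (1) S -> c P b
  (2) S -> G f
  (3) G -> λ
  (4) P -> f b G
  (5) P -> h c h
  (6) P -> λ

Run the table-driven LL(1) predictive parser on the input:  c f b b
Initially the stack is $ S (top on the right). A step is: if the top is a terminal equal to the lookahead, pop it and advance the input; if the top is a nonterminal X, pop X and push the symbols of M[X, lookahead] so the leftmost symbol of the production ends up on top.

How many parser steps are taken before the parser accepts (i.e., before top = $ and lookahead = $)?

7

step 1: stack=$ S  input=c f b b $  — expand S -> c P b
step 2: stack=$ b P c  input=c f b b $  — match c
step 3: stack=$ b P  input=f b b $  — expand P -> f b G
step 4: stack=$ b G b f  input=f b b $  — match f
step 5: stack=$ b G b  input=b b $  — match b
step 6: stack=$ b G  input=b $  — expand G -> λ
step 7: stack=$ b  input=b $  — match b
Accept reached after 7 steps.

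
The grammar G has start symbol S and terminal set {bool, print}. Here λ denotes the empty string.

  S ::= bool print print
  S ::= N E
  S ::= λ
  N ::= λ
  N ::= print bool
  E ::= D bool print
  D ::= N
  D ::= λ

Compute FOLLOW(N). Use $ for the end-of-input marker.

FIRST(N) = {λ, print}
FIRST(D) = {λ, print}  (via N)
FIRST(E) = {bool, print}  (via D bool print)
FIRST(S) = {λ, bool, print}  (via N E)
FOLLOW(S) includes $ since S is the start symbol.
FOLLOW(S): S appears on no right-hand side. Thus FOLLOW(S) = {$}.
FOLLOW(E): in S::=N E, the suffix after E is empty, so FOLLOW(E) ⊇ FOLLOW(S) = {$}. Thus FOLLOW(E) = {$}.
FOLLOW(D): in E::=D bool print, D is followed by bool print with FIRST {bool}. Thus FOLLOW(D) = {bool}.
FOLLOW(N): in S::=N E, N is followed by E with FIRST {bool, print}; in D::=N, the suffix after N is empty, so FOLLOW(N) ⊇ FOLLOW(D) = {bool}. Thus FOLLOW(N) = {bool, print}.

{bool, print}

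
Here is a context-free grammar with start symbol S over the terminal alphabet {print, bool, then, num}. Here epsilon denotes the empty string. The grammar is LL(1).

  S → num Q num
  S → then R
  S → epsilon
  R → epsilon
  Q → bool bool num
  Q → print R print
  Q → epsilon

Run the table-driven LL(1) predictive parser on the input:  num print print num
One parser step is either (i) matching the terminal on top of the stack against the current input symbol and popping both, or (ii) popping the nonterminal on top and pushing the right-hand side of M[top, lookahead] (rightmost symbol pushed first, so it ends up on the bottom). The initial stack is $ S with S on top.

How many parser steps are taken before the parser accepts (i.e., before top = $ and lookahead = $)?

step 1: stack=$ S  input=num print print num $  — expand S → num Q num
step 2: stack=$ num Q num  input=num print print num $  — match num
step 3: stack=$ num Q  input=print print num $  — expand Q → print R print
step 4: stack=$ num print R print  input=print print num $  — match print
step 5: stack=$ num print R  input=print num $  — expand R → epsilon
step 6: stack=$ num print  input=print num $  — match print
step 7: stack=$ num  input=num $  — match num
Accept reached after 7 steps.

7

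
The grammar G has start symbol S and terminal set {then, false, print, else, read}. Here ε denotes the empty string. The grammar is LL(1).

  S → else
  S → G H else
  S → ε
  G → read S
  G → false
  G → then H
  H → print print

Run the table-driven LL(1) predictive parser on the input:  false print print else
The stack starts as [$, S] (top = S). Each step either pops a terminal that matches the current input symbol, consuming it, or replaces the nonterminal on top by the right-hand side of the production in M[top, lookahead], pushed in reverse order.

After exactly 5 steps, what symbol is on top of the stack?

print

step 1: stack=$ S  input=false print print else $  — expand S → G H else
step 2: stack=$ else H G  input=false print print else $  — expand G → false
step 3: stack=$ else H false  input=false print print else $  — match false
step 4: stack=$ else H  input=print print else $  — expand H → print print
step 5: stack=$ else print print  input=print print else $  — match print
Stack after step 5: $ else print (top = print).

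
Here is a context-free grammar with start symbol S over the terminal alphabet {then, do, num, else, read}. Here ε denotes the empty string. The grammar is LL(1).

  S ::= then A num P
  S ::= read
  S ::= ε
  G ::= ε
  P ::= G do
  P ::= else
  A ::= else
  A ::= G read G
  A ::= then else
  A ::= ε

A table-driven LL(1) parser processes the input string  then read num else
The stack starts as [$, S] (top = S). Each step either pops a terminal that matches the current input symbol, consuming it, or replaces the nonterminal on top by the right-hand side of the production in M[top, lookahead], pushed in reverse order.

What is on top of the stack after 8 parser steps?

else

step 1: stack=$ S  input=then read num else $  — expand S ::= then A num P
step 2: stack=$ P num A then  input=then read num else $  — match then
step 3: stack=$ P num A  input=read num else $  — expand A ::= G read G
step 4: stack=$ P num G read G  input=read num else $  — expand G ::= ε
step 5: stack=$ P num G read  input=read num else $  — match read
step 6: stack=$ P num G  input=num else $  — expand G ::= ε
step 7: stack=$ P num  input=num else $  — match num
step 8: stack=$ P  input=else $  — expand P ::= else
Stack after step 8: $ else (top = else).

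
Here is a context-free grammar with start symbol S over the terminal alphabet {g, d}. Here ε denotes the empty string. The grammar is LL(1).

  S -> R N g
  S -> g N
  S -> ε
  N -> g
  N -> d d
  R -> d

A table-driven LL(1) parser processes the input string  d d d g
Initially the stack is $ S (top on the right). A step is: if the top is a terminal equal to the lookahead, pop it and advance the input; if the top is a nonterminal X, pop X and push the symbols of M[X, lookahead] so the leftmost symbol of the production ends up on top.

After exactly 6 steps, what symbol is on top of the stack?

g

step 1: stack=$ S  input=d d d g $  — expand S -> R N g
step 2: stack=$ g N R  input=d d d g $  — expand R -> d
step 3: stack=$ g N d  input=d d d g $  — match d
step 4: stack=$ g N  input=d d g $  — expand N -> d d
step 5: stack=$ g d d  input=d d g $  — match d
step 6: stack=$ g d  input=d g $  — match d
Stack after step 6: $ g (top = g).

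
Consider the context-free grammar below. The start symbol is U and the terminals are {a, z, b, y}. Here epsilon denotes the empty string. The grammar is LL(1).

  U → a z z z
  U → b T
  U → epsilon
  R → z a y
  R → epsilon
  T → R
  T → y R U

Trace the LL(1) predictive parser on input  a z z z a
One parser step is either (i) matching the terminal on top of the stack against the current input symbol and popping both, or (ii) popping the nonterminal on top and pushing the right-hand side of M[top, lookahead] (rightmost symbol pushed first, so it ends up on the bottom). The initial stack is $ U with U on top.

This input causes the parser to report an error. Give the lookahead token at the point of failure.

a

step 1: stack=$ U  input=a z z z a $  — expand U → a z z z
step 2: stack=$ z z z a  input=a z z z a $  — match a
step 3: stack=$ z z z  input=z z z a $  — match z
step 4: stack=$ z z  input=z z a $  — match z
step 5: stack=$ z  input=z a $  — match z
step 6: stack=$  input=a $  — error: stack empty but input remains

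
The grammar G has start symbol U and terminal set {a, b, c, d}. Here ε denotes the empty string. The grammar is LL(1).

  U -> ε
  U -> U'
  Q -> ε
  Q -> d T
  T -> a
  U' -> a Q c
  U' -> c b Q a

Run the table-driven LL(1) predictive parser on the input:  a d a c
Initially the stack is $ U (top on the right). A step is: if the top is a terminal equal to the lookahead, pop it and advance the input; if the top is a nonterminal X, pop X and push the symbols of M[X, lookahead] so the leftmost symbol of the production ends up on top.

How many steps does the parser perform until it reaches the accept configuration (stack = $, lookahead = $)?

8

step 1: stack=$ U  input=a d a c $  — expand U -> U'
step 2: stack=$ U'  input=a d a c $  — expand U' -> a Q c
step 3: stack=$ c Q a  input=a d a c $  — match a
step 4: stack=$ c Q  input=d a c $  — expand Q -> d T
step 5: stack=$ c T d  input=d a c $  — match d
step 6: stack=$ c T  input=a c $  — expand T -> a
step 7: stack=$ c a  input=a c $  — match a
step 8: stack=$ c  input=c $  — match c
Accept reached after 8 steps.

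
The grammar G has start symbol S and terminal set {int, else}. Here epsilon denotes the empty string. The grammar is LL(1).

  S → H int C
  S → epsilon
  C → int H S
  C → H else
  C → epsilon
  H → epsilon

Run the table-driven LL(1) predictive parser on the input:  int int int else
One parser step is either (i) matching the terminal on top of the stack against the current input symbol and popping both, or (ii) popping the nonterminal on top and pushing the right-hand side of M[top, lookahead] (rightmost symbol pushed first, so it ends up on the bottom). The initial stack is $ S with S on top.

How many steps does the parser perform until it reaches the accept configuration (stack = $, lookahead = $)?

      Stack      Input               Action
   1  $ S        int int int else $  expand S → H int C
   2  $ C int H  int int int else $  expand H → epsilon
   3  $ C int    int int int else $  match int
   4  $ C        int int else $      expand C → int H S
   5  $ S H int  int int else $      match int
   6  $ S H      int else $          expand H → epsilon
   7  $ S        int else $          expand S → H int C
   8  $ C int H  int else $          expand H → epsilon
   9  $ C int    int else $          match int
  10  $ C        else $              expand C → H else
  11  $ else H   else $              expand H → epsilon
  12  $ else     else $              match else
Accept reached after 12 steps.

12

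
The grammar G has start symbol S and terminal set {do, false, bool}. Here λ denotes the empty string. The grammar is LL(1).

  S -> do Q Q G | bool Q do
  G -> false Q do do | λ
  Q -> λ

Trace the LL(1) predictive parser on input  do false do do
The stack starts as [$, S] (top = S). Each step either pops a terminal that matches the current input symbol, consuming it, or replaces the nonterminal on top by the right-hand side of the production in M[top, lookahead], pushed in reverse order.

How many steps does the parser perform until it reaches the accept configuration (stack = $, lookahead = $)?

     Stack            Input             Action
  1  $ S              do false do do $  expand S -> do Q Q G
  2  $ G Q Q do       do false do do $  match do
  3  $ G Q Q          false do do $     expand Q -> λ
  4  $ G Q            false do do $     expand Q -> λ
  5  $ G              false do do $     expand G -> false Q do do
  6  $ do do Q false  false do do $     match false
  7  $ do do Q        do do $           expand Q -> λ
  8  $ do do          do do $           match do
  9  $ do             do $              match do
Accept reached after 9 steps.

9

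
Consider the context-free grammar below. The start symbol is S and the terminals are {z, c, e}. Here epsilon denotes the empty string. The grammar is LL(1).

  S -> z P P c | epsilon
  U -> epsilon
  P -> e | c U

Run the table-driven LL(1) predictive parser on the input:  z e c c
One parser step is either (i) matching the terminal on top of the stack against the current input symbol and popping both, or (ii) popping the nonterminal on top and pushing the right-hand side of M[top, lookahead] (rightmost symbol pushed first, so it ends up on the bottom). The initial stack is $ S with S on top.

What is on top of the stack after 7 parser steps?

step 1: stack=$ S  input=z e c c $  — expand S -> z P P c
step 2: stack=$ c P P z  input=z e c c $  — match z
step 3: stack=$ c P P  input=e c c $  — expand P -> e
step 4: stack=$ c P e  input=e c c $  — match e
step 5: stack=$ c P  input=c c $  — expand P -> c U
step 6: stack=$ c U c  input=c c $  — match c
step 7: stack=$ c U  input=c $  — expand U -> epsilon
Stack after step 7: $ c (top = c).

c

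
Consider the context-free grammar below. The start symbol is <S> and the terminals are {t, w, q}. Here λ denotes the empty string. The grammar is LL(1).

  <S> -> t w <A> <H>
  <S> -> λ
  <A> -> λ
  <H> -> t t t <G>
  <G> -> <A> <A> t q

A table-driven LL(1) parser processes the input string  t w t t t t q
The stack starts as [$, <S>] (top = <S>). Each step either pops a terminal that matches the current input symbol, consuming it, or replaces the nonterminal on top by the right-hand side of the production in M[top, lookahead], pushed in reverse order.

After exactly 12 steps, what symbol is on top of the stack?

      Stack          Input            Action
   1  $ <S>          t w t t t t q $  expand <S> -> t w <A> <H>
   2  $ <H> <A> w t  t w t t t t q $  match t
   3  $ <H> <A> w    w t t t t q $    match w
   4  $ <H> <A>      t t t t q $      expand <A> -> λ
   5  $ <H>          t t t t q $      expand <H> -> t t t <G>
   6  $ <G> t t t    t t t t q $      match t
   7  $ <G> t t      t t t q $        match t
   8  $ <G> t        t t q $          match t
   9  $ <G>          t q $            expand <G> -> <A> <A> t q
  10  $ q t <A> <A>  t q $            expand <A> -> λ
  11  $ q t <A>      t q $            expand <A> -> λ
  12  $ q t          t q $            match t
Stack after step 12: $ q (top = q).

q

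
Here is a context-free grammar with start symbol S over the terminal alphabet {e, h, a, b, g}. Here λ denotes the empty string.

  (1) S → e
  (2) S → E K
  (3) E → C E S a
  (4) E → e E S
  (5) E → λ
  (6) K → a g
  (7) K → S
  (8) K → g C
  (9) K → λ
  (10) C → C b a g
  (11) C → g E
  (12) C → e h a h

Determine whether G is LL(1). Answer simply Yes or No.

No

FIRST(S) = {λ, a, e, g}
FIRST(E) = {λ, e, g}
FIRST(K) = {λ, a, e, g}
FIRST(C) = {e, g}
FOLLOW(S) = {$, a, b, e, g}
FOLLOW(E) = {$, a, b, e, g}
FOLLOW(K) = {$, a, b, e, g}
FOLLOW(C) = {$, a, b, e, g}
Cell M[C, e] receives both C → C b a g and C → e h a h — the grammar is not LL(1).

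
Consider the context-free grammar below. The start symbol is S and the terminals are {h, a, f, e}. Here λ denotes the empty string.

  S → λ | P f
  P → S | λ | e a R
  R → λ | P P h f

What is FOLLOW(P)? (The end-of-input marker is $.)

FIRST(S) = {λ, e, f}  (via P f)
FIRST(P) = {λ, e, f}  (via S)
FIRST(R) = {λ, e, f, h}  (via P P h f)
FOLLOW(S) includes $ since S is the start symbol.
FOLLOW(P): in S→P f, P is followed by f with FIRST {f}; in R→P P h f (occurrence 1), P is followed by P h f with FIRST {e, f, h}; in R→P P h f (occurrence 2), P is followed by h f with FIRST {h}. Thus FOLLOW(P) = {e, f, h}.
FOLLOW(S): in P→S, the suffix after S is empty, so FOLLOW(S) ⊇ FOLLOW(P) = {e, f, h}. Thus FOLLOW(S) = {$, e, f, h}.
FOLLOW(R): in P→e a R, the suffix after R is empty, so FOLLOW(R) ⊇ FOLLOW(P) = {e, f, h}. Thus FOLLOW(R) = {e, f, h}.

{e, f, h}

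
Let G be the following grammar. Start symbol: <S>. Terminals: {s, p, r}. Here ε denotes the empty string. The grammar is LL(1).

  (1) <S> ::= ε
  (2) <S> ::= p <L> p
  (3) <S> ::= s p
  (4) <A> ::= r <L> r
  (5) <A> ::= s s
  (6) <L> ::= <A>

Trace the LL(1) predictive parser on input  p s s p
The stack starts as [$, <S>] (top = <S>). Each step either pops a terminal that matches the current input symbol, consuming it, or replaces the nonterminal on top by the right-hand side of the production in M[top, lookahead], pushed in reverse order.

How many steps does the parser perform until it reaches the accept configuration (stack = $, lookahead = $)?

7

step 1: stack=$ <S>  input=p s s p $  — expand <S> ::= p <L> p
step 2: stack=$ p <L> p  input=p s s p $  — match p
step 3: stack=$ p <L>  input=s s p $  — expand <L> ::= <A>
step 4: stack=$ p <A>  input=s s p $  — expand <A> ::= s s
step 5: stack=$ p s s  input=s s p $  — match s
step 6: stack=$ p s  input=s p $  — match s
step 7: stack=$ p  input=p $  — match p
Accept reached after 7 steps.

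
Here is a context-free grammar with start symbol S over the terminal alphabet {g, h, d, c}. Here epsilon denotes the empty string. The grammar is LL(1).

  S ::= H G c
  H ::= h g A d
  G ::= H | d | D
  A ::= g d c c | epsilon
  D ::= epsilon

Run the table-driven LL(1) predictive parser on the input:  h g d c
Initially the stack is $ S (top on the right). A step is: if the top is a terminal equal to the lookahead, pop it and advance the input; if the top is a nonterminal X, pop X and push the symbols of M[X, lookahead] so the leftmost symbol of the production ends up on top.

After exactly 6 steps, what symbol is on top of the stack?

     Stack          Input      Action
  1  $ S            h g d c $  expand S ::= H G c
  2  $ c G H        h g d c $  expand H ::= h g A d
  3  $ c G d A g h  h g d c $  match h
  4  $ c G d A g    g d c $    match g
  5  $ c G d A      d c $      expand A ::= epsilon
  6  $ c G d        d c $      match d
Stack after step 6: $ c G (top = G).

G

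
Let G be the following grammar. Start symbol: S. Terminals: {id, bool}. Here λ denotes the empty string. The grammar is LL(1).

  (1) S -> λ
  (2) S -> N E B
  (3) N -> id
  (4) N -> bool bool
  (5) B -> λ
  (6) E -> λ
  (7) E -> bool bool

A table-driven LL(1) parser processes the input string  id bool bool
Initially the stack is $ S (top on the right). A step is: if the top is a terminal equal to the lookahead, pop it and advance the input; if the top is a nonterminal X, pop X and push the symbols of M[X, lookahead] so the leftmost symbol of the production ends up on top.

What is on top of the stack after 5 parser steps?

bool

step 1: stack=$ S  input=id bool bool $  — expand S -> N E B
step 2: stack=$ B E N  input=id bool bool $  — expand N -> id
step 3: stack=$ B E id  input=id bool bool $  — match id
step 4: stack=$ B E  input=bool bool $  — expand E -> bool bool
step 5: stack=$ B bool bool  input=bool bool $  — match bool
Stack after step 5: $ B bool (top = bool).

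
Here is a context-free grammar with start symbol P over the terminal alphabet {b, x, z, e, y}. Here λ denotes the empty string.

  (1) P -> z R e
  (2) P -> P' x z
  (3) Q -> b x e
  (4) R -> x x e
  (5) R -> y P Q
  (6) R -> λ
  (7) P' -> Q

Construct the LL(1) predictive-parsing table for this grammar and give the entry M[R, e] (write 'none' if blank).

FIRST(Q) = {b}
FIRST(R) = {λ, x, y}
FIRST(P') = {b}  (via Q)
FIRST(P) = {b, z}  (via P' x z)
FOLLOW(P) includes $ since P is the start symbol.
FOLLOW(R): in P->z R e, R is followed by e with FIRST {e}. Thus FOLLOW(R) = {e}.
For R -> x x e: FIRST(x x e) = {x}, so it goes in M[R, t] for t ∈ {x}.
For R -> y P Q: FIRST(y P Q) = {y}, so it goes in M[R, t] for t ∈ {y}.
For R -> λ: FIRST(λ) = {λ}, so it goes in M[R, t] for t ∈ {}; since λ ∈ FIRST, also for every t ∈ FOLLOW(R) = {e}.

R -> λ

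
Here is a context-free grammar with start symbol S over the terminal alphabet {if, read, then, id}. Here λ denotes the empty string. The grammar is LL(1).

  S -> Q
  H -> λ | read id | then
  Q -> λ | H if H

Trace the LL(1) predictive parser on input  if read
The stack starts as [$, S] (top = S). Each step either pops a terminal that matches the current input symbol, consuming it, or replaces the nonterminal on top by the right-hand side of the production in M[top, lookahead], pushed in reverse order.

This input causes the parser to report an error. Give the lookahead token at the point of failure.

     Stack      Input      Action
  1  $ S        if read $  expand S -> Q
  2  $ Q        if read $  expand Q -> H if H
  3  $ H if H   if read $  expand H -> λ
  4  $ H if     if read $  match if
  5  $ H        read $     expand H -> read id
  6  $ id read  read $     match read
  7  $ id       $          error: top is terminal id but lookahead is $

$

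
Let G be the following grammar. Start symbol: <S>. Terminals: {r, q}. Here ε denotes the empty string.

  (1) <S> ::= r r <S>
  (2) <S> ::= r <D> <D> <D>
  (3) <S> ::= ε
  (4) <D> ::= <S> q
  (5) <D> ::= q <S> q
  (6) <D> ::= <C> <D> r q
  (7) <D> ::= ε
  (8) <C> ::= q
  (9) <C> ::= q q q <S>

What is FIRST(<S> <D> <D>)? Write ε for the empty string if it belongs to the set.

FIRST(<S>) = {ε, r}
FIRST(<C>) = {q}
FIRST(<D>) = {ε, q, r}  (via <S> q, <C> <D> r q)
FIRST(<S> <D> <D>): take FIRST of each symbol in turn, carrying on past any symbol whose FIRST contains ε; result {ε, q, r}.

{ε, q, r}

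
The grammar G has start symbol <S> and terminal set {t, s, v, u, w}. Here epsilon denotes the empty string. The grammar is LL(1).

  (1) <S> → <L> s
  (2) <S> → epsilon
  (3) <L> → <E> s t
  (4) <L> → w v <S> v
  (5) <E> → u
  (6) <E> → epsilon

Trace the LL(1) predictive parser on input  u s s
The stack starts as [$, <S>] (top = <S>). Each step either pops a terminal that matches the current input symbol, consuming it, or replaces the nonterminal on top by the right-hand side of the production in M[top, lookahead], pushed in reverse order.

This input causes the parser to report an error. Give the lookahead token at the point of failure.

s

     Stack        Input    Action
  1  $ <S>        u s s $  expand <S> → <L> s
  2  $ s <L>      u s s $  expand <L> → <E> s t
  3  $ s t s <E>  u s s $  expand <E> → u
  4  $ s t s u    u s s $  match u
  5  $ s t s      s s $    match s
  6  $ s t        s $      error: top is terminal t but lookahead is s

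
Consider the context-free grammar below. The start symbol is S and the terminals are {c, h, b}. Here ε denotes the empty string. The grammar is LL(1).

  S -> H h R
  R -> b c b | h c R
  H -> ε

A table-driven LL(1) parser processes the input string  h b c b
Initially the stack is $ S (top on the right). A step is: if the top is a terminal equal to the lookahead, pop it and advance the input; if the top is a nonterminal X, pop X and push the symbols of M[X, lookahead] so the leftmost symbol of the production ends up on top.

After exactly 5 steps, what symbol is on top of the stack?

     Stack    Input      Action
  1  $ S      h b c b $  expand S -> H h R
  2  $ R h H  h b c b $  expand H -> ε
  3  $ R h    h b c b $  match h
  4  $ R      b c b $    expand R -> b c b
  5  $ b c b  b c b $    match b
Stack after step 5: $ b c (top = c).

c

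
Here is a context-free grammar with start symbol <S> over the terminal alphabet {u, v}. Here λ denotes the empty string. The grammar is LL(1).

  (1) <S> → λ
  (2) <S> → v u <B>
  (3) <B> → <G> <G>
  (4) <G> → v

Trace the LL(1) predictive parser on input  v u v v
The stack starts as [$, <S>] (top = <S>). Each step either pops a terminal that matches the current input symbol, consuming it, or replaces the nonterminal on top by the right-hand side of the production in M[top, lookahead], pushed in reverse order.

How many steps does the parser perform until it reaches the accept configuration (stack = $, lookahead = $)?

8

step 1: stack=$ <S>  input=v u v v $  — expand <S> → v u <B>
step 2: stack=$ <B> u v  input=v u v v $  — match v
step 3: stack=$ <B> u  input=u v v $  — match u
step 4: stack=$ <B>  input=v v $  — expand <B> → <G> <G>
step 5: stack=$ <G> <G>  input=v v $  — expand <G> → v
step 6: stack=$ <G> v  input=v v $  — match v
step 7: stack=$ <G>  input=v $  — expand <G> → v
step 8: stack=$ v  input=v $  — match v
Accept reached after 8 steps.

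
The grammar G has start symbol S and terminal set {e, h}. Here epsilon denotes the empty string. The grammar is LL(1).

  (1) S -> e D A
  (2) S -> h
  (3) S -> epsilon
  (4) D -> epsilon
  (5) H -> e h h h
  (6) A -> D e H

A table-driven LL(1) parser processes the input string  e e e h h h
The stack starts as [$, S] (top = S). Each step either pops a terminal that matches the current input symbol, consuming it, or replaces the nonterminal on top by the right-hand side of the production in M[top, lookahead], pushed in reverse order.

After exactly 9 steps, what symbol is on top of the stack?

h

     Stack      Input          Action
  1  $ S        e e e h h h $  expand S -> e D A
  2  $ A D e    e e e h h h $  match e
  3  $ A D      e e h h h $    expand D -> epsilon
  4  $ A        e e h h h $    expand A -> D e H
  5  $ H e D    e e h h h $    expand D -> epsilon
  6  $ H e      e e h h h $    match e
  7  $ H        e h h h $      expand H -> e h h h
  8  $ h h h e  e h h h $      match e
  9  $ h h h    h h h $        match h
Stack after step 9: $ h h (top = h).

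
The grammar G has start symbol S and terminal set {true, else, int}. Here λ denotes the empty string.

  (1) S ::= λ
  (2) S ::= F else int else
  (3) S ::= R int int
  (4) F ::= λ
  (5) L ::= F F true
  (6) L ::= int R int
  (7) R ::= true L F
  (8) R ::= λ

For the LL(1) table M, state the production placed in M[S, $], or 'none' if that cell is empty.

FIRST(F): from F::=λ we get {λ}. So FIRST(F) = {λ}.
FIRST(R): from R::=true L F we get {true}; from R::=λ we get {λ}. So FIRST(R) = {λ, true}.
FIRST(S): from S::=λ we get {λ}; from S::=F else int else we get {else}; from S::=R int int we get {int, true}. So FIRST(S) = {λ, else, int, true}.
FIRST(L): from L::=F F true we get {true}; from L::=int R int we get {int}. So FIRST(L) = {int, true}.
FOLLOW(S) includes $ since S is the start symbol.
FOLLOW(S): S appears on no right-hand side. Thus FOLLOW(S) = {$}.
For S ::= λ: FIRST(λ) = {λ}, so it goes in M[S, t] for t ∈ {}; since λ ∈ FIRST, also for every t ∈ FOLLOW(S) = {$}.
For S ::= F else int else: FIRST(F else int else) = {else}, so it goes in M[S, t] for t ∈ {else}.
For S ::= R int int: FIRST(R int int) = {int, true}, so it goes in M[S, t] for t ∈ {int, true}.

S ::= λ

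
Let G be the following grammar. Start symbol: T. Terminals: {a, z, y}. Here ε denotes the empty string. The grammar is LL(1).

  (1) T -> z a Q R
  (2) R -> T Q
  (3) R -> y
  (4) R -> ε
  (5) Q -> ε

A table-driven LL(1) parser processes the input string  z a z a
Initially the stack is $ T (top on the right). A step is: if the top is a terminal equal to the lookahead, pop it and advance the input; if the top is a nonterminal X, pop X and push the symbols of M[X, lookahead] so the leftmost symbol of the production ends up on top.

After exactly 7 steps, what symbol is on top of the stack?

a

     Stack        Input      Action
  1  $ T          z a z a $  expand T -> z a Q R
  2  $ R Q a z    z a z a $  match z
  3  $ R Q a      a z a $    match a
  4  $ R Q        z a $      expand Q -> ε
  5  $ R          z a $      expand R -> T Q
  6  $ Q T        z a $      expand T -> z a Q R
  7  $ Q R Q a z  z a $      match z
Stack after step 7: $ Q R Q a (top = a).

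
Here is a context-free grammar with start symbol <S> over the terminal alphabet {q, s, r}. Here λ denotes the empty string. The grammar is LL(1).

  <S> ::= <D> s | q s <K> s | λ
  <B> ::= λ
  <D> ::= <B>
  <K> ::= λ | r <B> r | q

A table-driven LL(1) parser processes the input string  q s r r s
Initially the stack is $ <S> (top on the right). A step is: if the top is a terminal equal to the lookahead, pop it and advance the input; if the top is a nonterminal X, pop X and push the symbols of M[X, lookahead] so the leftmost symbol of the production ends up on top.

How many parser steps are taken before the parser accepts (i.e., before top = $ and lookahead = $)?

8

     Stack        Input        Action
  1  $ <S>        q s r r s $  expand <S> ::= q s <K> s
  2  $ s <K> s q  q s r r s $  match q
  3  $ s <K> s    s r r s $    match s
  4  $ s <K>      r r s $      expand <K> ::= r <B> r
  5  $ s r <B> r  r r s $      match r
  6  $ s r <B>    r s $        expand <B> ::= λ
  7  $ s r        r s $        match r
  8  $ s          s $          match s
Accept reached after 8 steps.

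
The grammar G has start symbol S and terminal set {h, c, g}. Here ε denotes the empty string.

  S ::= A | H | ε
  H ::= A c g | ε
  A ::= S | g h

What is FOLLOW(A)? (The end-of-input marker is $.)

FIRST(S): from S::=A we get {ε, c, g}; from S::=H we get {ε, c, g}; from S::=ε we get {ε}. So FIRST(S) = {ε, c, g}.
FIRST(A): from A::=S we get {ε, c, g}; from A::=g h we get {g}. So FIRST(A) = {ε, c, g}.
FIRST(H): from H::=A c g we get {c, g}; from H::=ε we get {ε}. So FIRST(H) = {ε, c, g}.
FOLLOW(S) includes $ since S is the start symbol.
FOLLOW(S): in A::=S, the suffix after S is empty, so FOLLOW(S) ⊇ FOLLOW(A) = {$, c}. Thus FOLLOW(S) = {$, c}.
FOLLOW(H): in S::=H, the suffix after H is empty, so FOLLOW(H) ⊇ FOLLOW(S) = {$, c}. Thus FOLLOW(H) = {$, c}.
FOLLOW(A): in S::=A, the suffix after A is empty, so FOLLOW(A) ⊇ FOLLOW(S) = {$, c}; in H::=A c g, A is followed by c g with FIRST {c}. Thus FOLLOW(A) = {$, c}.

{$, c}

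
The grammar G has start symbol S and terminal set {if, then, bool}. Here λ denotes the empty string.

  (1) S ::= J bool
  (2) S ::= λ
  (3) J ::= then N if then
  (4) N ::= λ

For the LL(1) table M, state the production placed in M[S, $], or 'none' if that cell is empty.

S ::= λ

FIRST(J) = {then}
FIRST(N) = {λ}
FIRST(S) = {λ, then}  (via J bool)
FOLLOW(S) includes $ since S is the start symbol.
FOLLOW(S): S appears on no right-hand side. Thus FOLLOW(S) = {$}.
For S ::= J bool: FIRST(J bool) = {then}, so it goes in M[S, t] for t ∈ {then}.
For S ::= λ: FIRST(λ) = {λ}, so it goes in M[S, t] for t ∈ {}; since λ ∈ FIRST, also for every t ∈ FOLLOW(S) = {$}.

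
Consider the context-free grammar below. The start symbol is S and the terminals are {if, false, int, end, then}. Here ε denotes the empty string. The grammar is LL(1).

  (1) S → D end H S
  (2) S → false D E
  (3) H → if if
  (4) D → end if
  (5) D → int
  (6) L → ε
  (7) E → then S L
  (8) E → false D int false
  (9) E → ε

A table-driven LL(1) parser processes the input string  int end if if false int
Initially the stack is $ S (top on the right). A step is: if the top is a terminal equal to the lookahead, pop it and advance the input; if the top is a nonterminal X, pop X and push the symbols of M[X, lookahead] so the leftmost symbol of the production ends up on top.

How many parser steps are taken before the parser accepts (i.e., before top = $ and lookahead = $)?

12

      Stack          Input                      Action
   1  $ S            int end if if false int $  expand S → D end H S
   2  $ S H end D    int end if if false int $  expand D → int
   3  $ S H end int  int end if if false int $  match int
   4  $ S H end      end if if false int $      match end
   5  $ S H          if if false int $          expand H → if if
   6  $ S if if      if if false int $          match if
   7  $ S if         if false int $             match if
   8  $ S            false int $                expand S → false D E
   9  $ E D false    false int $                match false
  10  $ E D          int $                      expand D → int
  11  $ E int        int $                      match int
  12  $ E            $                          expand E → ε
Accept reached after 12 steps.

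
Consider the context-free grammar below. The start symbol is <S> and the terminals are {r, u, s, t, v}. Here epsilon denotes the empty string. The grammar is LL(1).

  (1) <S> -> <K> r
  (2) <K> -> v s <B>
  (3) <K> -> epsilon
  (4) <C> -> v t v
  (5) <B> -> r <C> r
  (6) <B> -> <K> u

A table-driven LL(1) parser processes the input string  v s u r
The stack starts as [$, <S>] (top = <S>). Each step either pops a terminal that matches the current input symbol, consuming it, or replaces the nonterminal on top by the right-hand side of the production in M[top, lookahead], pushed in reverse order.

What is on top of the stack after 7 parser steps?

     Stack        Input      Action
  1  $ <S>        v s u r $  expand <S> -> <K> r
  2  $ r <K>      v s u r $  expand <K> -> v s <B>
  3  $ r <B> s v  v s u r $  match v
  4  $ r <B> s    s u r $    match s
  5  $ r <B>      u r $      expand <B> -> <K> u
  6  $ r u <K>    u r $      expand <K> -> epsilon
  7  $ r u        u r $      match u
Stack after step 7: $ r (top = r).

r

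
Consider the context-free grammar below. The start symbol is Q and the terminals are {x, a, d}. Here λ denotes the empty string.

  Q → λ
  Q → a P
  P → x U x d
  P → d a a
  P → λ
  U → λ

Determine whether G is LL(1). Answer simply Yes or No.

Yes

FIRST(Q) = {λ, a}
FIRST(P) = {λ, d, x}
FIRST(U) = {λ}
FOLLOW(Q) = {$}
FOLLOW(P) = {$}
FOLLOW(U) = {x}
Each cell of M receives at most one production.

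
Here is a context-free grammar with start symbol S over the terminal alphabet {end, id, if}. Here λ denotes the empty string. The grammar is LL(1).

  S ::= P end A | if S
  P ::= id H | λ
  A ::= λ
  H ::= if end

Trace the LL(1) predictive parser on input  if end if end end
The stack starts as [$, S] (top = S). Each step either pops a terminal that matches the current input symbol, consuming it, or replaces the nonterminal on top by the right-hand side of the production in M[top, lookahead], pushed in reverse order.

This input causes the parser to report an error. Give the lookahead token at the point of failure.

if

step 1: stack=$ S  input=if end if end end $  — expand S ::= if S
step 2: stack=$ S if  input=if end if end end $  — match if
step 3: stack=$ S  input=end if end end $  — expand S ::= P end A
step 4: stack=$ A end P  input=end if end end $  — expand P ::= λ
step 5: stack=$ A end  input=end if end end $  — match end
step 6: stack=$ A  input=if end end $  — error: M[A, if] is empty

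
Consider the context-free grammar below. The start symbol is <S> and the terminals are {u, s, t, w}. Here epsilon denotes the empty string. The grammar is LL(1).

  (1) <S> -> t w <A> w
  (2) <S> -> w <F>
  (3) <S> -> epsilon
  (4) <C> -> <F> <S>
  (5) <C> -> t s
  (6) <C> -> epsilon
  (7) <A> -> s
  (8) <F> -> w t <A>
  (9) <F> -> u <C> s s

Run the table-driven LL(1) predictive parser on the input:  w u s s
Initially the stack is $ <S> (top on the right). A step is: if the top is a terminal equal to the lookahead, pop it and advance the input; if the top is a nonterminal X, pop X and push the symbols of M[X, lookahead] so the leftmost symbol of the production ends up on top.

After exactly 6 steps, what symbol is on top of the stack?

s

step 1: stack=$ <S>  input=w u s s $  — expand <S> -> w <F>
step 2: stack=$ <F> w  input=w u s s $  — match w
step 3: stack=$ <F>  input=u s s $  — expand <F> -> u <C> s s
step 4: stack=$ s s <C> u  input=u s s $  — match u
step 5: stack=$ s s <C>  input=s s $  — expand <C> -> epsilon
step 6: stack=$ s s  input=s s $  — match s
Stack after step 6: $ s (top = s).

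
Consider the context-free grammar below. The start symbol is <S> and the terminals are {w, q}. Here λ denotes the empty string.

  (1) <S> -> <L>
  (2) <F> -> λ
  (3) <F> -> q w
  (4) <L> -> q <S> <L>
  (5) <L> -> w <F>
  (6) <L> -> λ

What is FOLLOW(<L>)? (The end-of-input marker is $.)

FIRST(<F>): from <F>->λ we get {λ}; from <F>->q w we get {q}. So FIRST(<F>) = {λ, q}.
FIRST(<L>): from <L>->q <S> <L> we get {q}; from <L>->w <F> we get {w}; from <L>->λ we get {λ}. So FIRST(<L>) = {λ, q, w}.
FIRST(<S>): from <S>-><L> we get {λ, q, w}. So FIRST(<S>) = {λ, q, w}.
FOLLOW(<S>) includes $ since <S> is the start symbol.
FOLLOW(<S>): in <L>->q <S> <L>, <S> is followed by <L> with FIRST {λ, q, w}; in <L>->q <S> <L>, the suffix after <S> is nullable, so FOLLOW(<S>) ⊇ FOLLOW(<L>) = {$, q, w}. Thus FOLLOW(<S>) = {$, q, w}.
FOLLOW(<L>): in <S>-><L>, the suffix after <L> is empty, so FOLLOW(<L>) ⊇ FOLLOW(<S>) = {$, q, w}; in <L>->q <S> <L>, the suffix after <L> is empty (adds nothing new). Thus FOLLOW(<L>) = {$, q, w}.
FOLLOW(<F>): in <L>->w <F>, the suffix after <F> is empty, so FOLLOW(<F>) ⊇ FOLLOW(<L>) = {$, q, w}. Thus FOLLOW(<F>) = {$, q, w}.

{$, q, w}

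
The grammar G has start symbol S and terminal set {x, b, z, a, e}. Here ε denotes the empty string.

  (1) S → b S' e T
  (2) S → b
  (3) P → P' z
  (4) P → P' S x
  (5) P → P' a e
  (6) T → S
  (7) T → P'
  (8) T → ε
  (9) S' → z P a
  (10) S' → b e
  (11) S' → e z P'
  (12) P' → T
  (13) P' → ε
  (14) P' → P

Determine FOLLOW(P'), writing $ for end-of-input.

FIRST(S): from S→b S' e T we get {b}; from S→b we get {b}. So FIRST(S) = {b}.
FIRST(S'): from S'→z P a we get {z}; from S'→b e we get {b}; from S'→e z P' we get {e}. So FIRST(S') = {b, e, z}.
FIRST(P): from P→P' z we get {a, b, z}; from P→P' S x we get {a, b, z}; from P→P' a e we get {a, b, z}. So FIRST(P) = {a, b, z}.
FIRST(T): from T→S we get {b}; from T→P' we get {ε, a, b, z}; from T→ε we get {ε}. So FIRST(T) = {ε, a, b, z}.
FIRST(P'): from P'→T we get {ε, a, b, z}; from P'→ε we get {ε}; from P'→P we get {a, b, z}. So FIRST(P') = {ε, a, b, z}.
FOLLOW(S) includes $ since S is the start symbol.
FOLLOW(S'): in S→b S' e T, S' is followed by e T with FIRST {e}. Thus FOLLOW(S') = {e}.
FOLLOW(S): in P→P' S x, S is followed by x with FIRST {x}; in T→S, the suffix after S is empty, so FOLLOW(S) ⊇ FOLLOW(T) = {$, a, b, e, x, z}. Thus FOLLOW(S) = {$, a, b, e, x, z}.
FOLLOW(P): in S'→z P a, P is followed by a with FIRST {a}; in P'→P, the suffix after P is empty, so FOLLOW(P) ⊇ FOLLOW(P') = {$, a, b, e, x, z}. Thus FOLLOW(P) = {$, a, b, e, x, z}.
FOLLOW(T): in S→b S' e T, the suffix after T is empty, so FOLLOW(T) ⊇ FOLLOW(S) = {$, a, b, e, x, z}; in P'→T, the suffix after T is empty, so FOLLOW(T) ⊇ FOLLOW(P') = {$, a, b, e, x, z}. Thus FOLLOW(T) = {$, a, b, e, x, z}.
FOLLOW(P'): in P→P' z, P' is followed by z with FIRST {z}; in P→P' S x, P' is followed by S x with FIRST {b}; in P→P' a e, P' is followed by a e with FIRST {a}; in T→P', the suffix after P' is empty, so FOLLOW(P') ⊇ FOLLOW(T) = {$, a, b, e, x, z}; in S'→e z P', the suffix after P' is empty, so FOLLOW(P') ⊇ FOLLOW(S') = {e}. Thus FOLLOW(P') = {$, a, b, e, x, z}.

{$, a, b, e, x, z}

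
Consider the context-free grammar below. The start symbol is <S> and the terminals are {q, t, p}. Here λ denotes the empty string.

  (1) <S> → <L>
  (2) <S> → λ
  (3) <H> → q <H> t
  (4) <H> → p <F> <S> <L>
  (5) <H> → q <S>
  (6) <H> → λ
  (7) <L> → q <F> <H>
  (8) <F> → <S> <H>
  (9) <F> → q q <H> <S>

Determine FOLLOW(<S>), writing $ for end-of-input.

{$, p, q, t}

FIRST(<H>): from <H>→q <H> t we get {q}; from <H>→p <F> <S> <L> we get {p}; from <H>→q <S> we get {q}; from <H>→λ we get {λ}. So FIRST(<H>) = {λ, p, q}.
FIRST(<L>): from <L>→q <F> <H> we get {q}. So FIRST(<L>) = {q}.
FIRST(<S>): from <S>→<L> we get {q}; from <S>→λ we get {λ}. So FIRST(<S>) = {λ, q}.
FIRST(<F>): from <F>→<S> <H> we get {λ, p, q}; from <F>→q q <H> <S> we get {q}. So FIRST(<F>) = {λ, p, q}.
FOLLOW(<S>) includes $ since <S> is the start symbol.
FOLLOW(<S>): in <H>→p <F> <S> <L>, <S> is followed by <L> with FIRST {q}; in <H>→q <S>, the suffix after <S> is empty, so FOLLOW(<S>) ⊇ FOLLOW(<H>) = {$, p, q, t}; in <F>→<S> <H>, <S> is followed by <H> with FIRST {λ, p, q}; in <F>→<S> <H>, the suffix after <S> is nullable, so FOLLOW(<S>) ⊇ FOLLOW(<F>) = {$, p, q, t}; in <F>→q q <H> <S>, the suffix after <S> is empty, so FOLLOW(<S>) ⊇ FOLLOW(<F>) = {$, p, q, t}. Thus FOLLOW(<S>) = {$, p, q, t}.
FOLLOW(<H>): in <H>→q <H> t, <H> is followed by t with FIRST {t}; in <L>→q <F> <H>, the suffix after <H> is empty, so FOLLOW(<H>) ⊇ FOLLOW(<L>) = {$, p, q, t}; in <F>→<S> <H>, the suffix after <H> is empty, so FOLLOW(<H>) ⊇ FOLLOW(<F>) = {$, p, q, t}; in <F>→q q <H> <S>, <H> is followed by <S> with FIRST {λ, q}; in <F>→q q <H> <S>, the suffix after <H> is nullable, so FOLLOW(<H>) ⊇ FOLLOW(<F>) = {$, p, q, t}. Thus FOLLOW(<H>) = {$, p, q, t}.
FOLLOW(<L>): in <S>→<L>, the suffix after <L> is empty, so FOLLOW(<L>) ⊇ FOLLOW(<S>) = {$, p, q, t}; in <H>→p <F> <S> <L>, the suffix after <L> is empty, so FOLLOW(<L>) ⊇ FOLLOW(<H>) = {$, p, q, t}. Thus FOLLOW(<L>) = {$, p, q, t}.
FOLLOW(<F>): in <H>→p <F> <S> <L>, <F> is followed by <S> <L> with FIRST {q}; in <L>→q <F> <H>, <F> is followed by <H> with FIRST {λ, p, q}; in <L>→q <F> <H>, the suffix after <F> is nullable, so FOLLOW(<F>) ⊇ FOLLOW(<L>) = {$, p, q, t}. Thus FOLLOW(<F>) = {$, p, q, t}.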